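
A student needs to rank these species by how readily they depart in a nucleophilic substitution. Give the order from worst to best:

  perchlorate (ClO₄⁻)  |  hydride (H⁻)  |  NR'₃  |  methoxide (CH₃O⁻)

Leaving-group ability tracks the stability of the departed species; conjugate-acid pKₐ is the usual yardstick (lower pKₐ → better LG).
perchlorate (ClO₄⁻): pKₐ(HClO₄) ≈ -10
NR'₃: pKₐ(R'₃NH⁺) ≈ 10.7 — neutral but still a fairly strong base; Hofmann-elimination LG
methoxide (CH₃O⁻): pKₐ(CH₃OH) ≈ 15.5 — strong base; alkoxides do not leave unassisted
hydride (H⁻): pKₐ(H₂) ≈ 36
The question asks for worst first, so the sequence is read in increasing leaving-group ability.

hydride (H⁻) < methoxide (CH₃O⁻) < NR'₃ < perchlorate (ClO₄⁻)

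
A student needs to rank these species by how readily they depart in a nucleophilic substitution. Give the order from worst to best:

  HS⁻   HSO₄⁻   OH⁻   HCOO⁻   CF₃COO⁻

OH⁻ < HS⁻ < HCOO⁻ < CF₃COO⁻ < HSO₄⁻

Leaving-group ability tracks the stability of the departed species; conjugate-acid pKₐ is the usual yardstick (lower pKₐ → better LG).
HSO₄⁻: pKₐ(H₂SO₄) ≈ -3 — conjugate base of a strong mineral acid
CF₃COO⁻: pKₐ(CF₃COOH) ≈ 0.2
HCOO⁻: pKₐ(HCOOH) ≈ 3.8
HS⁻: pKₐ(H₂S) ≈ 7 — larger and more polarisable than the oxygen analogue
OH⁻: pKₐ(H₂O) ≈ 15.7 — strong base; essentially never leaves without prior activation
Listed from poorest to best leaving group as asked.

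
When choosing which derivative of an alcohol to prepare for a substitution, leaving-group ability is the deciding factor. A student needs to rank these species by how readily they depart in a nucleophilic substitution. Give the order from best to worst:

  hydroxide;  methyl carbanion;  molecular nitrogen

molecular nitrogen > hydroxide > methyl carbanion

Leaving-group ability tracks the stability of the departed species; conjugate-acid pKₐ is the usual yardstick (lower pKₐ → better LG).
molecular nitrogen: no meaningful conjugate acid; N₂ departs as an exceptionally stable neutral molecule
hydroxide: pKₐ(H₂O) ≈ 15.7
methyl carbanion: pKₐ(CH₄) ≈ 48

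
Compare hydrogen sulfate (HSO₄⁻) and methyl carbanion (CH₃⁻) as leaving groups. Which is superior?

hydrogen sulfate (HSO₄⁻) is the better leaving group.
pKₐ(H₂SO₄) ≈ -3 versus pKₐ(CH₄) ≈ 48: hydrogen sulfate (HSO₄⁻) is the much weaker base.
Conjugate base of a strong mineral acid.

hydrogen sulfate (HSO₄⁻)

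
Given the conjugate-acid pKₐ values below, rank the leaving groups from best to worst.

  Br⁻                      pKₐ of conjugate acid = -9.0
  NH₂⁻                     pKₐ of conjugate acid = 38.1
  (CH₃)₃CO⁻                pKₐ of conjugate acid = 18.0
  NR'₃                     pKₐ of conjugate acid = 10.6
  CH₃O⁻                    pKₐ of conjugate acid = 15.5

Br⁻ > NR'₃ > CH₃O⁻ > (CH₃)₃CO⁻ > NH₂⁻

Lower conjugate-acid pKₐ ⇒ weaker base ⇒ better leaving group.
Sorting by the given values: Br⁻ (-9.0), NR'₃ (10.6), CH₃O⁻ (15.5), (CH₃)₃CO⁻ (18.0), NH₂⁻ (38.1).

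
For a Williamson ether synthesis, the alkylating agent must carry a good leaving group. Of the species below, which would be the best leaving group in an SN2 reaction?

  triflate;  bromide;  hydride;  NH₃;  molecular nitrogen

Leaving-group ability tracks the stability of the departed species; conjugate-acid pKₐ is the usual yardstick (lower pKₐ → better LG).
molecular nitrogen: no meaningful conjugate acid; N₂ departs as an exceptionally stable neutral molecule
triflate: pKₐ(CF₃SO₃H (triflic acid)) ≈ -14
bromide: pKₐ(HBr) ≈ -9
NH₃: pKₐ(NH₄⁺) ≈ 9.2
hydride: pKₐ(H₂) ≈ 36

molecular nitrogen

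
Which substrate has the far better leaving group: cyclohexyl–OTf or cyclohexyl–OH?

cyclohexyl–OTf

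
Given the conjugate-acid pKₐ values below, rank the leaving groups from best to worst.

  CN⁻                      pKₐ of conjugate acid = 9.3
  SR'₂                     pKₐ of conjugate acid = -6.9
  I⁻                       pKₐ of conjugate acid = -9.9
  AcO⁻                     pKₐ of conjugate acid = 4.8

I⁻ > SR'₂ > AcO⁻ > CN⁻

Lower conjugate-acid pKₐ ⇒ weaker base ⇒ better leaving group.
Sorting by the given values: I⁻ (-9.9), SR'₂ (-6.9), AcO⁻ (4.8), CN⁻ (9.3).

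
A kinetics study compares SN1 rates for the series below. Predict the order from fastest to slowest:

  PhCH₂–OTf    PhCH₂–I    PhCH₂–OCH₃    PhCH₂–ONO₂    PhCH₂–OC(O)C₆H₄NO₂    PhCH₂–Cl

With the same alkyl group throughout, only the leaving group differentiates the rates.
Leaving-group ability tracks the stability of the departed species; conjugate-acid pKₐ is the usual yardstick (lower pKₐ → better LG).
PhCH₂–OTf loses OTf⁻: pKₐ(CF₃SO₃H (triflic acid)) ≈ -14
PhCH₂–I loses I⁻: pKₐ(HI) ≈ -10
PhCH₂–Cl loses Cl⁻: pKₐ(HCl) ≈ -7
PhCH₂–ONO₂ loses NO₃⁻: pKₐ(HNO₃) ≈ -1.3
PhCH₂–OC(O)C₆H₄NO₂ loses p-O₂N–C₆H₄–COO⁻: pKₐ(p-nitrobenzoic acid) ≈ 3.4
PhCH₂–OCH₃ loses CH₃O⁻: pKₐ(CH₃OH) ≈ 15.5

PhCH₂–OTf > PhCH₂–I > PhCH₂–Cl > PhCH₂–ONO₂ > PhCH₂–OC(O)C₆H₄NO₂ > PhCH₂–OCH₃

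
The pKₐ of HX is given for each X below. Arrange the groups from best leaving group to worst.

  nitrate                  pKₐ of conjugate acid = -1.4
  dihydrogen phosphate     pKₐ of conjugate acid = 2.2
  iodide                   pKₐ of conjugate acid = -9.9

iodide > nitrate > dihydrogen phosphate

Lower conjugate-acid pKₐ ⇒ weaker base ⇒ better leaving group.
Sorting by the given values: iodide (-9.9), nitrate (-1.4), dihydrogen phosphate (2.2).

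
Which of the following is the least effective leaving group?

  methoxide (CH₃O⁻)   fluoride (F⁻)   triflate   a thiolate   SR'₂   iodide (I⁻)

triflate: pKₐ(CF₃SO₃H (triflic acid)) ≈ -14
iodide (I⁻): pKₐ(HI) ≈ -10
SR'₂: pKₐ(R'₂SH⁺) ≈ -7
fluoride (F⁻): pKₐ(HF) ≈ 3.2
a thiolate: pKₐ(RSH (a thiol)) ≈ 10.5
methoxide (CH₃O⁻): pKₐ(CH₃OH) ≈ 15.5

methoxide (CH₃O⁻)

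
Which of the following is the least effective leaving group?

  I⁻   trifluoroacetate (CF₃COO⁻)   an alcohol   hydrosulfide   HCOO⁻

hydrosulfide

I⁻: pKₐ(HI) ≈ -10
an alcohol: pKₐ(R'OH₂⁺) ≈ -2.4
trifluoroacetate (CF₃COO⁻): pKₐ(CF₃COOH) ≈ 0.2
HCOO⁻: pKₐ(HCOOH) ≈ 3.8
hydrosulfide: pKₐ(H₂S) ≈ 7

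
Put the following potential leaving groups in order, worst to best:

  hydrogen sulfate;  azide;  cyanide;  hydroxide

hydroxide < cyanide < azide < hydrogen sulfate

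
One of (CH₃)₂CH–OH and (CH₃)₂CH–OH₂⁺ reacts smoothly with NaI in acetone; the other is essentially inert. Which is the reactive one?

(CH₃)₂CH–OH₂⁺

From (CH₃)₂CH–OH the departing group would be OH⁻ (pKₐ(H₂O) ≈ 15.7). Strong base; essentially never leaves without prior activation.
From (CH₃)₂CH–OH₂⁺ the leaving group is H₂O (pKₐ(H₃O⁺) ≈ -1.7). Neutral; leaves from a protonated alcohol (R–OH₂⁺).
(In practice (CH₃)₂CH–OH₂⁺ is made from (CH₃)₂CH–OH by protonation with strong acid, converting the leaving group from hydroxide to neutral water.)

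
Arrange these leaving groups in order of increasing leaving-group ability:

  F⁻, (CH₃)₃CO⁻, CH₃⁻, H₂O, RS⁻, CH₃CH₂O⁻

Rank by basicity of the departing species: weakest base leaves most easily.
H₂O: pKₐ(H₃O⁺) ≈ -1.7 — neutral; leaves from a protonated alcohol (R–OH₂⁺)
F⁻: pKₐ(HF) ≈ 3.2
RS⁻: pKₐ(RSH (a thiol)) ≈ 10.5 — moderately basic; rarely leaves without activation
CH₃CH₂O⁻: pKₐ(CH₃CH₂OH) ≈ 16 — strong base; alkoxides do not leave unassisted
(CH₃)₃CO⁻: pKₐ(t-BuOH) ≈ 18 — bulky, strongly basic alkoxide
CH₃⁻: pKₐ(CH₄) ≈ 48
The question asks for worst first, so the sequence is read in increasing leaving-group ability.

CH₃⁻ < (CH₃)₃CO⁻ < CH₃CH₂O⁻ < RS⁻ < F⁻ < H₂O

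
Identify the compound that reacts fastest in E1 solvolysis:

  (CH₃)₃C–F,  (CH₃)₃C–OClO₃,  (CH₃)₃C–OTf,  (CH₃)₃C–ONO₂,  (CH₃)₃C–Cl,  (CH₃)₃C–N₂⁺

(CH₃)₃C–N₂⁺

With the same alkyl group throughout, only the leaving group differentiates the rates.
Leaving-group ability tracks the stability of the departed species; conjugate-acid pKₐ is the usual yardstick (lower pKₐ → better LG).
(CH₃)₃C–N₂⁺ loses N₂: no meaningful conjugate acid; N₂ departs as an exceptionally stable neutral molecule
(CH₃)₃C–OTf loses OTf⁻: pKₐ(CF₃SO₃H (triflic acid)) ≈ -14
(CH₃)₃C–OClO₃ loses ClO₄⁻: pKₐ(HClO₄) ≈ -10
(CH₃)₃C–Cl loses Cl⁻: pKₐ(HCl) ≈ -7
(CH₃)₃C–ONO₂ loses NO₃⁻: pKₐ(HNO₃) ≈ -1.3
(CH₃)₃C–F loses F⁻: pKₐ(HF) ≈ 3.2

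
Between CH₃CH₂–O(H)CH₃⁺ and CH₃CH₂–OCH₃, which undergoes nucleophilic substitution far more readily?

From CH₃CH₂–OCH₃ the departing group would be CH₃O⁻ (pKₐ(CH₃OH) ≈ 15.5). Strong base; alkoxides do not leave unassisted.
From CH₃CH₂–O(H)CH₃⁺ the leaving group is R'OH (pKₐ(R'OH₂⁺) ≈ -2.4). Neutral; leaves from a protonated ether (an oxonium ion, R–O(H)R'⁺).
(In practice CH₃CH₂–O(H)CH₃⁺ is made from CH₃CH₂–OCH₃ by protonation with concentrated HI, allowing neutral methanol, rather than methoxide, to depart.)

CH₃CH₂–O(H)CH₃⁺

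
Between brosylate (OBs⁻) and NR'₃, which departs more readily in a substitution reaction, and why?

brosylate (OBs⁻) is the better leaving group.
pKₐ(p-BrC₆H₄SO₃H) ≈ -2.8 versus pKₐ(R'₃NH⁺) ≈ 10.7: brosylate (OBs⁻) is the much weaker base.
Arenesulfonate with a p-bromo substituent.

brosylate (OBs⁻)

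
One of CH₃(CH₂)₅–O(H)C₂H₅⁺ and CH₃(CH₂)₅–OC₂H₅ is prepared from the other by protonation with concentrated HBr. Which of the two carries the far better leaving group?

CH₃(CH₂)₅–O(H)C₂H₅⁺

From CH₃(CH₂)₅–OC₂H₅ the departing group would be CH₃CH₂O⁻ (pKₐ(CH₃CH₂OH) ≈ 16). Strong base; alkoxides do not leave unassisted.
From CH₃(CH₂)₅–O(H)C₂H₅⁺ the leaving group is R'OH (pKₐ(R'OH₂⁺) ≈ -2.4). Neutral; leaves from a protonated ether (an oxonium ion, R–O(H)R'⁺).
Protonation with concentrated HBr works by allowing neutral ethanol, rather than ethoxide, to depart, making CH₃(CH₂)₅–O(H)C₂H₅⁺ enormously more reactive.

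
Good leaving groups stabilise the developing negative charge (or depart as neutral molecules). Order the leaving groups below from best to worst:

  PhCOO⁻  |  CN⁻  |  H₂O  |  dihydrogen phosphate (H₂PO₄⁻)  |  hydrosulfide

A good leaving group is a weak base: the lower the pKₐ of its conjugate acid, the more readily it departs.
H₂O: pKₐ(H₃O⁺) ≈ -1.7
dihydrogen phosphate (H₂PO₄⁻): pKₐ(H₃PO₄) ≈ 2.1
PhCOO⁻: pKₐ(C₆H₅COOH) ≈ 4.2
hydrosulfide: pKₐ(H₂S) ≈ 7
CN⁻: pKₐ(HCN) ≈ 9.2 — sp carbon stabilises the charge somewhat, but still a poor LG

H₂O > dihydrogen phosphate (H₂PO₄⁻) > PhCOO⁻ > hydrosulfide > CN⁻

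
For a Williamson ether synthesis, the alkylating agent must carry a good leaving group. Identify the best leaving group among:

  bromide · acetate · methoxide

A good leaving group is a weak base: the lower the pKₐ of its conjugate acid, the more readily it departs.
bromide: pKₐ(HBr) ≈ -9
acetate: pKₐ(CH₃COOH) ≈ 4.8
methoxide: pKₐ(CH₃OH) ≈ 15.5

bromide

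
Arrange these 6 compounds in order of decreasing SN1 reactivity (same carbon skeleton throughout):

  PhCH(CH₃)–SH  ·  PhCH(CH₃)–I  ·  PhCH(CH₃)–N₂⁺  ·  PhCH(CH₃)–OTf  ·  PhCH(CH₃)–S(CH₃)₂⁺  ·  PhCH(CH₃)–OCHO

PhCH(CH₃)–N₂⁺ > PhCH(CH₃)–OTf > PhCH(CH₃)–I > PhCH(CH₃)–S(CH₃)₂⁺ > PhCH(CH₃)–OCHO > PhCH(CH₃)–SH

Identical carbon frameworks mean the comparison reduces to leaving-group quality.
Leaving-group ability tracks the stability of the departed species; conjugate-acid pKₐ is the usual yardstick (lower pKₐ → better LG).
PhCH(CH₃)–N₂⁺ loses N₂: no meaningful conjugate acid; N₂ departs as an exceptionally stable neutral molecule
PhCH(CH₃)–OTf loses OTf⁻: pKₐ(CF₃SO₃H (triflic acid)) ≈ -14
PhCH(CH₃)–I loses I⁻: pKₐ(HI) ≈ -10
PhCH(CH₃)–S(CH₃)₂⁺ loses SR'₂: pKₐ(R'₂SH⁺) ≈ -7
PhCH(CH₃)–OCHO loses HCOO⁻: pKₐ(HCOOH) ≈ 3.8
PhCH(CH₃)–SH loses HS⁻: pKₐ(H₂S) ≈ 7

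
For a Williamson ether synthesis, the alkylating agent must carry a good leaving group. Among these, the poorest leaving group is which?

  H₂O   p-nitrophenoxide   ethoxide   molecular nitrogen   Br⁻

ethoxide

Leaving-group ability tracks the stability of the departed species; conjugate-acid pKₐ is the usual yardstick (lower pKₐ → better LG).
molecular nitrogen: no meaningful conjugate acid; N₂ departs as an exceptionally stable neutral molecule
Br⁻: pKₐ(HBr) ≈ -9
H₂O: pKₐ(H₃O⁺) ≈ -1.7
p-nitrophenoxide: pKₐ(p-nitrophenol) ≈ 7.2
ethoxide: pKₐ(CH₃CH₂OH) ≈ 16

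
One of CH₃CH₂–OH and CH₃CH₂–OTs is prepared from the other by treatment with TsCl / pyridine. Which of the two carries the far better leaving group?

CH₃CH₂–OTs

From CH₃CH₂–OH the departing group would be OH⁻ (pKₐ(H₂O) ≈ 15.7). Strong base; essentially never leaves without prior activation.
From CH₃CH₂–OTs the leaving group is OTs⁻ (pKₐ(p-CH₃C₆H₄SO₃H (TsOH)) ≈ -2.8). Resonance-delocalised arenesulfonate.
Treatment with TsCl / pyridine works by converting the hydroxyl into a tosylate, making CH₃CH₂–OTs enormously more reactive.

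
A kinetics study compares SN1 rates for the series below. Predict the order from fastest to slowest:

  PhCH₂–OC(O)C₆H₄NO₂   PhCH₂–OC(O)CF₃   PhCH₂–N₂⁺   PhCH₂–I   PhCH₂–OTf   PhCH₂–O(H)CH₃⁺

PhCH₂–N₂⁺ > PhCH₂–OTf > PhCH₂–I > PhCH₂–O(H)CH₃⁺ > PhCH₂–OC(O)CF₃ > PhCH₂–OC(O)C₆H₄NO₂

Identical carbon frameworks mean the comparison reduces to leaving-group quality.
Rank by basicity of the departing species: weakest base leaves most easily.
PhCH₂–N₂⁺ loses N₂: no meaningful conjugate acid; N₂ departs as an exceptionally stable neutral molecule
PhCH₂–OTf loses OTf⁻: pKₐ(CF₃SO₃H (triflic acid)) ≈ -14
PhCH₂–I loses I⁻: pKₐ(HI) ≈ -10
PhCH₂–O(H)CH₃⁺ loses R'OH: pKₐ(R'OH₂⁺) ≈ -2.4
PhCH₂–OC(O)CF₃ loses CF₃COO⁻: pKₐ(CF₃COOH) ≈ 0.2
PhCH₂–OC(O)C₆H₄NO₂ loses p-O₂N–C₆H₄–COO⁻: pKₐ(p-nitrobenzoic acid) ≈ 3.4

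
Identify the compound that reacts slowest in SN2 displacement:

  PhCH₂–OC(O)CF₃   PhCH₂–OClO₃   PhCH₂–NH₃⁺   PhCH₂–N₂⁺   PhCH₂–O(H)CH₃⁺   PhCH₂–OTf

Same R in every case — rank the leaving groups.
A good leaving group is a weak base: the lower the pKₐ of its conjugate acid, the more readily it departs.
PhCH₂–N₂⁺ loses N₂: no meaningful conjugate acid; N₂ departs as an exceptionally stable neutral molecule
PhCH₂–OTf loses OTf⁻: pKₐ(CF₃SO₃H (triflic acid)) ≈ -14
PhCH₂–OClO₃ loses ClO₄⁻: pKₐ(HClO₄) ≈ -10
PhCH₂–O(H)CH₃⁺ loses R'OH: pKₐ(R'OH₂⁺) ≈ -2.4
PhCH₂–OC(O)CF₃ loses CF₃COO⁻: pKₐ(CF₃COOH) ≈ 0.2
PhCH₂–NH₃⁺ loses NH₃: pKₐ(NH₄⁺) ≈ 9.2

PhCH₂–NH₃⁺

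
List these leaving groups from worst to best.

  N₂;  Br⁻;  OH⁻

OH⁻ < Br⁻ < N₂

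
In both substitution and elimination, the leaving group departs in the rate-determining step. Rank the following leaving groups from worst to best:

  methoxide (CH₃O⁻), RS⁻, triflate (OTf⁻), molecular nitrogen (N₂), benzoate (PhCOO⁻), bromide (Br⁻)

Leaving-group ability tracks the stability of the departed species; conjugate-acid pKₐ is the usual yardstick (lower pKₐ → better LG).
molecular nitrogen (N₂): no meaningful conjugate acid; N₂ departs as an exceptionally stable neutral molecule
triflate (OTf⁻): pKₐ(CF₃SO₃H (triflic acid)) ≈ -14
bromide (Br⁻): pKₐ(HBr) ≈ -9 — weak base; good leaving group
benzoate (PhCOO⁻): pKₐ(C₆H₅COOH) ≈ 4.2 — aryl carboxylate
RS⁻: pKₐ(RSH (a thiol)) ≈ 10.5
methoxide (CH₃O⁻): pKₐ(CH₃OH) ≈ 15.5
The question asks for worst first, so the sequence is read in increasing leaving-group ability.

methoxide (CH₃O⁻) < RS⁻ < benzoate (PhCOO⁻) < bromide (Br⁻) < triflate (OTf⁻) < molecular nitrogen (N₂)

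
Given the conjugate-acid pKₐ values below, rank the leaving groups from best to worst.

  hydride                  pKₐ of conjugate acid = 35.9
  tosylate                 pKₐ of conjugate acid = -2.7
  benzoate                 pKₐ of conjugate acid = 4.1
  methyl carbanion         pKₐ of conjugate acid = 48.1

tosylate > benzoate > hydride > methyl carbanion

Lower conjugate-acid pKₐ ⇒ weaker base ⇒ better leaving group.
Sorting by the given values: tosylate (-2.7), benzoate (4.1), hydride (35.9), methyl carbanion (48.1).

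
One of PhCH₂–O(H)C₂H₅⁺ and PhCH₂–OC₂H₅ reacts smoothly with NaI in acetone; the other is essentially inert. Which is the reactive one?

From PhCH₂–OC₂H₅ the departing group would be CH₃CH₂O⁻ (pKₐ(CH₃CH₂OH) ≈ 16). Strong base; alkoxides do not leave unassisted.
From PhCH₂–O(H)C₂H₅⁺ the leaving group is R'OH (pKₐ(R'OH₂⁺) ≈ -2.4). Neutral; leaves from a protonated ether (an oxonium ion, R–O(H)R'⁺).
(In practice PhCH₂–O(H)C₂H₅⁺ is made from PhCH₂–OC₂H₅ by protonation with concentrated HBr, allowing neutral ethanol, rather than ethoxide, to depart.)

PhCH₂–O(H)C₂H₅⁺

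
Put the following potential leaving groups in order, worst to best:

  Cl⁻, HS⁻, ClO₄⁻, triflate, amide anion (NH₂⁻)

triflate: pKₐ(CF₃SO₃H (triflic acid)) ≈ -14
ClO₄⁻: pKₐ(HClO₄) ≈ -10 — extremely weak base; rarely used for safety reasons
Cl⁻: pKₐ(HCl) ≈ -7 — moderately weak base
HS⁻: pKₐ(H₂S) ≈ 7 — larger and more polarisable than the oxygen analogue
amide anion (NH₂⁻): pKₐ(NH₃) ≈ 38 — extremely strong base; never a leaving group
Reversing gives the worst-to-best order requested.

amide anion (NH₂⁻) < HS⁻ < Cl⁻ < ClO₄⁻ < triflate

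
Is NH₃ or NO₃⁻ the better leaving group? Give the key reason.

NO₃⁻ is the better leaving group.
pKₐ(HNO₃) ≈ -1.3 versus pKₐ(NH₄⁺) ≈ 9.2: NO₃⁻ is the much weaker base.
Resonance-delocalised over three oxygens.

NO₃⁻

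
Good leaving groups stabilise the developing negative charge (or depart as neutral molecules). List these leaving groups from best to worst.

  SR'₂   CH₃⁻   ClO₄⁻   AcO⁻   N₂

Rank by basicity of the departing species: weakest base leaves most easily.
N₂: no meaningful conjugate acid; N₂ departs as an exceptionally stable neutral molecule
ClO₄⁻: pKₐ(HClO₄) ≈ -10
SR'₂: pKₐ(R'₂SH⁺) ≈ -7
AcO⁻: pKₐ(CH₃COOH) ≈ 4.8
CH₃⁻: pKₐ(CH₄) ≈ 48

N₂ > ClO₄⁻ > SR'₂ > AcO⁻ > CH₃⁻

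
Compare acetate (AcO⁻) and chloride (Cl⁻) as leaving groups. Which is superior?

chloride (Cl⁻) is the better leaving group.
pKₐ(HCl) ≈ -7 versus pKₐ(CH₃COOH) ≈ 4.8: chloride (Cl⁻) is the much weaker base.
Moderately weak base.

chloride (Cl⁻)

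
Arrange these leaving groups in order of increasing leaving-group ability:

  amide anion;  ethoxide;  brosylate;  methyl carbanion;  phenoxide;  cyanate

methyl carbanion < amide anion < ethoxide < phenoxide < cyanate < brosylate

Leaving-group ability tracks the stability of the departed species; conjugate-acid pKₐ is the usual yardstick (lower pKₐ → better LG).
brosylate: pKₐ(p-BrC₆H₄SO₃H) ≈ -2.8
cyanate: pKₐ(HOCN) ≈ 3.5
phenoxide: pKₐ(C₆H₅OH (phenol)) ≈ 10 — resonance into the ring helps, but still a poor LG
ethoxide: pKₐ(CH₃CH₂OH) ≈ 16 — strong base; alkoxides do not leave unassisted
amide anion: pKₐ(NH₃) ≈ 38
methyl carbanion: pKₐ(CH₄) ≈ 48
Reversing gives the worst-to-best order requested.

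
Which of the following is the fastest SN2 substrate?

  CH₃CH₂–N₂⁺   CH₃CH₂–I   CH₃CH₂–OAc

With the same alkyl group throughout, only the leaving group differentiates the rates.
Leaving-group ability tracks the stability of the departed species; conjugate-acid pKₐ is the usual yardstick (lower pKₐ → better LG).
CH₃CH₂–N₂⁺ loses N₂: no meaningful conjugate acid; N₂ departs as an exceptionally stable neutral molecule
CH₃CH₂–I loses I⁻: pKₐ(HI) ≈ -10
CH₃CH₂–OAc loses AcO⁻: pKₐ(CH₃COOH) ≈ 4.8

CH₃CH₂–N₂⁺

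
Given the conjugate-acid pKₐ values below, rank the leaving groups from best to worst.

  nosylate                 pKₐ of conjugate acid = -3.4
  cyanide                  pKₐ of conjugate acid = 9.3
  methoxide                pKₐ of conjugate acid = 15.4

nosylate > cyanide > methoxide

Lower conjugate-acid pKₐ ⇒ weaker base ⇒ better leaving group.
Sorting by the given values: nosylate (-3.4), cyanide (9.3), methoxide (15.4).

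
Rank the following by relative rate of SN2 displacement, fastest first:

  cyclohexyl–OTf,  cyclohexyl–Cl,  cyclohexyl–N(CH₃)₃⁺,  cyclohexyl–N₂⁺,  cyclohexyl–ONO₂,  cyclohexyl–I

cyclohexyl–N₂⁺ > cyclohexyl–OTf > cyclohexyl–I > cyclohexyl–Cl > cyclohexyl–ONO₂ > cyclohexyl–N(CH₃)₃⁺

Same R in every case — rank the leaving groups.
A good leaving group is a weak base: the lower the pKₐ of its conjugate acid, the more readily it departs.
cyclohexyl–N₂⁺ loses N₂: no meaningful conjugate acid; N₂ departs as an exceptionally stable neutral molecule
cyclohexyl–OTf loses OTf⁻: pKₐ(CF₃SO₃H (triflic acid)) ≈ -14
cyclohexyl–I loses I⁻: pKₐ(HI) ≈ -10
cyclohexyl–Cl loses Cl⁻: pKₐ(HCl) ≈ -7
cyclohexyl–ONO₂ loses NO₃⁻: pKₐ(HNO₃) ≈ -1.3
cyclohexyl–N(CH₃)₃⁺ loses NR'₃: pKₐ(R'₃NH⁺) ≈ 10.7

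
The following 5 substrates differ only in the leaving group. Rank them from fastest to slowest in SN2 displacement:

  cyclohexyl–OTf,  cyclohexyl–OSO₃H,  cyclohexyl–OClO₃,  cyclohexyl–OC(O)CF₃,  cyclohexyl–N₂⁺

Same R in every case — rank the leaving groups.
Leaving-group ability tracks the stability of the departed species; conjugate-acid pKₐ is the usual yardstick (lower pKₐ → better LG).
cyclohexyl–N₂⁺ loses N₂: no meaningful conjugate acid; N₂ departs as an exceptionally stable neutral molecule
cyclohexyl–OTf loses OTf⁻: pKₐ(CF₃SO₃H (triflic acid)) ≈ -14
cyclohexyl–OClO₃ loses ClO₄⁻: pKₐ(HClO₄) ≈ -10
cyclohexyl–OSO₃H loses HSO₄⁻: pKₐ(H₂SO₄) ≈ -3
cyclohexyl–OC(O)CF₃ loses CF₃COO⁻: pKₐ(CF₃COOH) ≈ 0.2

cyclohexyl–N₂⁺ > cyclohexyl–OTf > cyclohexyl–OClO₃ > cyclohexyl–OSO₃H > cyclohexyl–OC(O)CF₃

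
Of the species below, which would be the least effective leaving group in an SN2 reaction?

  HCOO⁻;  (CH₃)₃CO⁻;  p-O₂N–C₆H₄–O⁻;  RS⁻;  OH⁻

HCOO⁻: pKₐ(HCOOH) ≈ 3.8
p-O₂N–C₆H₄–O⁻: pKₐ(p-nitrophenol) ≈ 7.2
RS⁻: pKₐ(RSH (a thiol)) ≈ 10.5
OH⁻: pKₐ(H₂O) ≈ 15.7
(CH₃)₃CO⁻: pKₐ(t-BuOH) ≈ 18

(CH₃)₃CO⁻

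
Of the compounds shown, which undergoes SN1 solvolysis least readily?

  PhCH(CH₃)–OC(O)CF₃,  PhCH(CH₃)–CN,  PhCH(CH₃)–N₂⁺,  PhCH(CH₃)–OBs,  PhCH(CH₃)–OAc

The skeletons are identical, so relative rate is governed entirely by leaving-group ability.
Leaving-group ability tracks the stability of the departed species; conjugate-acid pKₐ is the usual yardstick (lower pKₐ → better LG).
PhCH(CH₃)–N₂⁺ loses N₂: no meaningful conjugate acid; N₂ departs as an exceptionally stable neutral molecule
PhCH(CH₃)–OBs loses OBs⁻: pKₐ(p-BrC₆H₄SO₃H) ≈ -2.8
PhCH(CH₃)–OC(O)CF₃ loses CF₃COO⁻: pKₐ(CF₃COOH) ≈ 0.2
PhCH(CH₃)–OAc loses AcO⁻: pKₐ(CH₃COOH) ≈ 4.8
PhCH(CH₃)–CN loses CN⁻: pKₐ(HCN) ≈ 9.2

PhCH(CH₃)–CN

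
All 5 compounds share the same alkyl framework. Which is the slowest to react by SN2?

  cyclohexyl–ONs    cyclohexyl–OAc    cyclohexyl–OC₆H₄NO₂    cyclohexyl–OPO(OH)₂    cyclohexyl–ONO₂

The skeletons are identical, so relative rate is governed entirely by leaving-group ability.
Leaving-group ability tracks the stability of the departed species; conjugate-acid pKₐ is the usual yardstick (lower pKₐ → better LG).
cyclohexyl–ONs loses ONs⁻: pKₐ(p-O₂NC₆H₄SO₃H) ≈ -3.5
cyclohexyl–ONO₂ loses NO₃⁻: pKₐ(HNO₃) ≈ -1.3
cyclohexyl–OPO(OH)₂ loses H₂PO₄⁻: pKₐ(H₃PO₄) ≈ 2.1
cyclohexyl–OAc loses AcO⁻: pKₐ(CH₃COOH) ≈ 4.8
cyclohexyl–OC₆H₄NO₂ loses p-O₂N–C₆H₄–O⁻: pKₐ(p-nitrophenol) ≈ 7.2

cyclohexyl–OC₆H₄NO₂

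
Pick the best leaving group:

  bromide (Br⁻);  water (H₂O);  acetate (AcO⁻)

bromide (Br⁻)

bromide (Br⁻): pKₐ(HBr) ≈ -9
water (H₂O): pKₐ(H₃O⁺) ≈ -1.7
acetate (AcO⁻): pKₐ(CH₃COOH) ≈ 4.8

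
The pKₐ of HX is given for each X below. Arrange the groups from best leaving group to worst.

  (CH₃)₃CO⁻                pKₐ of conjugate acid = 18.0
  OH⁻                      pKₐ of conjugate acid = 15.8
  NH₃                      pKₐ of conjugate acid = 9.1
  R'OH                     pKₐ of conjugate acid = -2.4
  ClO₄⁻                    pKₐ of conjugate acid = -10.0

ClO₄⁻ > R'OH > NH₃ > OH⁻ > (CH₃)₃CO⁻

Lower conjugate-acid pKₐ ⇒ weaker base ⇒ better leaving group.
Sorting by the given values: ClO₄⁻ (-10.0), R'OH (-2.4), NH₃ (9.1), OH⁻ (15.8), (CH₃)₃CO⁻ (18.0).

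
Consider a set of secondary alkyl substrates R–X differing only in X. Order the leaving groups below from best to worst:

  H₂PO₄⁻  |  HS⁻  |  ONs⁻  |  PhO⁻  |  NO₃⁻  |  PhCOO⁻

Leaving-group ability tracks the stability of the departed species; conjugate-acid pKₐ is the usual yardstick (lower pKₐ → better LG).
ONs⁻: pKₐ(p-O₂NC₆H₄SO₃H) ≈ -3.5
NO₃⁻: pKₐ(HNO₃) ≈ -1.3 — resonance-delocalised over three oxygens
H₂PO₄⁻: pKₐ(H₃PO₄) ≈ 2.1 — moderate base; biological leaving group after further activation
PhCOO⁻: pKₐ(C₆H₅COOH) ≈ 4.2
HS⁻: pKₐ(H₂S) ≈ 7
PhO⁻: pKₐ(C₆H₅OH (phenol)) ≈ 10 — resonance into the ring helps, but still a poor LG

ONs⁻ > NO₃⁻ > H₂PO₄⁻ > PhCOO⁻ > HS⁻ > PhO⁻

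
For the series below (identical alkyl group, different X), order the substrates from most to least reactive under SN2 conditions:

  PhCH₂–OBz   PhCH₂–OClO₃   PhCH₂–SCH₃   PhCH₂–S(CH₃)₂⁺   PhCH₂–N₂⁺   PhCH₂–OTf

PhCH₂–N₂⁺ > PhCH₂–OTf > PhCH₂–OClO₃ > PhCH₂–S(CH₃)₂⁺ > PhCH₂–OBz > PhCH₂–SCH₃

Identical carbon frameworks mean the comparison reduces to leaving-group quality.
Leaving-group ability tracks the stability of the departed species; conjugate-acid pKₐ is the usual yardstick (lower pKₐ → better LG).
PhCH₂–N₂⁺ loses N₂: no meaningful conjugate acid; N₂ departs as an exceptionally stable neutral molecule
PhCH₂–OTf loses OTf⁻: pKₐ(CF₃SO₃H (triflic acid)) ≈ -14
PhCH₂–OClO₃ loses ClO₄⁻: pKₐ(HClO₄) ≈ -10
PhCH₂–S(CH₃)₂⁺ loses SR'₂: pKₐ(R'₂SH⁺) ≈ -7
PhCH₂–OBz loses PhCOO⁻: pKₐ(C₆H₅COOH) ≈ 4.2
PhCH₂–SCH₃ loses RS⁻: pKₐ(RSH (a thiol)) ≈ 10.5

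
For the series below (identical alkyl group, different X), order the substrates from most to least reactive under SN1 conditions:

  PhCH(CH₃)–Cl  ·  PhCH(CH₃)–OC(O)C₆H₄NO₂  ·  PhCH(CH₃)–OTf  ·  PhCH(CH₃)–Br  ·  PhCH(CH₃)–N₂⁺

The skeletons are identical, so relative rate is governed entirely by leaving-group ability.
Leaving-group ability tracks the stability of the departed species; conjugate-acid pKₐ is the usual yardstick (lower pKₐ → better LG).
PhCH(CH₃)–N₂⁺ loses N₂: no meaningful conjugate acid; N₂ departs as an exceptionally stable neutral molecule
PhCH(CH₃)–OTf loses OTf⁻: pKₐ(CF₃SO₃H (triflic acid)) ≈ -14
PhCH(CH₃)–Br loses Br⁻: pKₐ(HBr) ≈ -9
PhCH(CH₃)–Cl loses Cl⁻: pKₐ(HCl) ≈ -7
PhCH(CH₃)–OC(O)C₆H₄NO₂ loses p-O₂N–C₆H₄–COO⁻: pKₐ(p-nitrobenzoic acid) ≈ 3.4

PhCH(CH₃)–N₂⁺ > PhCH(CH₃)–OTf > PhCH(CH₃)–Br > PhCH(CH₃)–Cl > PhCH(CH₃)–OC(O)C₆H₄NO₂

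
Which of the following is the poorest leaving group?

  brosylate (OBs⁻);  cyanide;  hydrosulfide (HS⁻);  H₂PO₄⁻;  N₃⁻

brosylate (OBs⁻): pKₐ(p-BrC₆H₄SO₃H) ≈ -2.8
H₂PO₄⁻: pKₐ(H₃PO₄) ≈ 2.1
N₃⁻: pKₐ(HN₃) ≈ 4.7
hydrosulfide (HS⁻): pKₐ(H₂S) ≈ 7
cyanide: pKₐ(HCN) ≈ 9.2

cyanide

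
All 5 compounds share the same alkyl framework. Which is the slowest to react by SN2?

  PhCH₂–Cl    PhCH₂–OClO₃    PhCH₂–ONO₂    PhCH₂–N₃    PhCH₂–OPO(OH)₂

Same R in every case — rank the leaving groups.
Rank by basicity of the departing species: weakest base leaves most easily.
PhCH₂–OClO₃ loses ClO₄⁻: pKₐ(HClO₄) ≈ -10
PhCH₂–Cl loses Cl⁻: pKₐ(HCl) ≈ -7
PhCH₂–ONO₂ loses NO₃⁻: pKₐ(HNO₃) ≈ -1.3
PhCH₂–OPO(OH)₂ loses H₂PO₄⁻: pKₐ(H₃PO₄) ≈ 2.1
PhCH₂–N₃ loses N₃⁻: pKₐ(HN₃) ≈ 4.7

PhCH₂–N₃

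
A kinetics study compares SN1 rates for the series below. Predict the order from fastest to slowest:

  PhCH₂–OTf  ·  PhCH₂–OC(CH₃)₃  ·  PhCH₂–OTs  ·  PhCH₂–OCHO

PhCH₂–OTf > PhCH₂–OTs > PhCH₂–OCHO > PhCH₂–OC(CH₃)₃

Identical carbon frameworks mean the comparison reduces to leaving-group quality.
Leaving-group ability tracks the stability of the departed species; conjugate-acid pKₐ is the usual yardstick (lower pKₐ → better LG).
PhCH₂–OTf loses OTf⁻: pKₐ(CF₃SO₃H (triflic acid)) ≈ -14
PhCH₂–OTs loses OTs⁻: pKₐ(p-CH₃C₆H₄SO₃H (TsOH)) ≈ -2.8
PhCH₂–OCHO loses HCOO⁻: pKₐ(HCOOH) ≈ 3.8
PhCH₂–OC(CH₃)₃ loses (CH₃)₃CO⁻: pKₐ(t-BuOH) ≈ 18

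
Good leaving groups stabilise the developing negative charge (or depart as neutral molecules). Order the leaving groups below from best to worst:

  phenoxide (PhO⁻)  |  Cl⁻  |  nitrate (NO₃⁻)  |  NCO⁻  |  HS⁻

Cl⁻ > nitrate (NO₃⁻) > NCO⁻ > HS⁻ > phenoxide (PhO⁻)

Cl⁻: pKₐ(HCl) ≈ -7
nitrate (NO₃⁻): pKₐ(HNO₃) ≈ -1.3
NCO⁻: pKₐ(HOCN) ≈ 3.5 — resonance between N and O
HS⁻: pKₐ(H₂S) ≈ 7 — larger and more polarisable than the oxygen analogue
phenoxide (PhO⁻): pKₐ(C₆H₅OH (phenol)) ≈ 10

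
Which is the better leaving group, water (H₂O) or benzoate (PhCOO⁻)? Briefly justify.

water (H₂O)

water (H₂O) is the better leaving group.
pKₐ(H₃O⁺) ≈ -1.7 versus pKₐ(C₆H₅COOH) ≈ 4.2: water (H₂O) is the much weaker base.
Neutral; leaves from a protonated alcohol (R–OH₂⁺).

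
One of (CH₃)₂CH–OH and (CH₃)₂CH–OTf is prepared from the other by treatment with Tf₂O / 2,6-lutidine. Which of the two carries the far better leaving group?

From (CH₃)₂CH–OH the departing group would be OH⁻ (pKₐ(H₂O) ≈ 15.7). Strong base; essentially never leaves without prior activation.
From (CH₃)₂CH–OTf the leaving group is OTf⁻ (pKₐ(CF₃SO₃H (triflic acid)) ≈ -14). Charge spread over three oxygens and a CF₃ group; the premier leaving group in synthesis.
Treatment with Tf₂O / 2,6-lutidine works by converting the hydroxyl into a triflate, making (CH₃)₂CH–OTf enormously more reactive.

(CH₃)₂CH–OTf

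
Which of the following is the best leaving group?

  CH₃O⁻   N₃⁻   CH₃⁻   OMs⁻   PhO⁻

Rank by basicity of the departing species: weakest base leaves most easily.
OMs⁻: pKₐ(CH₃SO₃H (MsOH)) ≈ -1.9
N₃⁻: pKₐ(HN₃) ≈ 4.7
PhO⁻: pKₐ(C₆H₅OH (phenol)) ≈ 10
CH₃O⁻: pKₐ(CH₃OH) ≈ 15.5
CH₃⁻: pKₐ(CH₄) ≈ 48

OMs⁻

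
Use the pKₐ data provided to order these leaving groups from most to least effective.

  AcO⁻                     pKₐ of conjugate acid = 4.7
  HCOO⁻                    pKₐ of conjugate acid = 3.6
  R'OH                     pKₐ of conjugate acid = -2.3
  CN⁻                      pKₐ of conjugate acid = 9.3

Lower conjugate-acid pKₐ ⇒ weaker base ⇒ better leaving group.
Sorting by the given values: R'OH (-2.3), HCOO⁻ (3.6), AcO⁻ (4.7), CN⁻ (9.3).

R'OH > HCOO⁻ > AcO⁻ > CN⁻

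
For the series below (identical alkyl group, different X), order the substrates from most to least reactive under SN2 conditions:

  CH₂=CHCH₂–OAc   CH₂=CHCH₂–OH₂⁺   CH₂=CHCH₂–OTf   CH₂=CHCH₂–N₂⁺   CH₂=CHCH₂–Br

With the same alkyl group throughout, only the leaving group differentiates the rates.
Rank by basicity of the departing species: weakest base leaves most easily.
CH₂=CHCH₂–N₂⁺ loses N₂: no meaningful conjugate acid; N₂ departs as an exceptionally stable neutral molecule
CH₂=CHCH₂–OTf loses OTf⁻: pKₐ(CF₃SO₃H (triflic acid)) ≈ -14
CH₂=CHCH₂–Br loses Br⁻: pKₐ(HBr) ≈ -9
CH₂=CHCH₂–OH₂⁺ loses H₂O: pKₐ(H₃O⁺) ≈ -1.7
CH₂=CHCH₂–OAc loses AcO⁻: pKₐ(CH₃COOH) ≈ 4.8

CH₂=CHCH₂–N₂⁺ > CH₂=CHCH₂–OTf > CH₂=CHCH₂–Br > CH₂=CHCH₂–OH₂⁺ > CH₂=CHCH₂–OAc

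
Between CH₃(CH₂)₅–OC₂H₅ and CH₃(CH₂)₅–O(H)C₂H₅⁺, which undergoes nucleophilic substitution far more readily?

From CH₃(CH₂)₅–OC₂H₅ the departing group would be CH₃CH₂O⁻ (pKₐ(CH₃CH₂OH) ≈ 16). Strong base; alkoxides do not leave unassisted.
From CH₃(CH₂)₅–O(H)C₂H₅⁺ the leaving group is R'OH (pKₐ(R'OH₂⁺) ≈ -2.4). Neutral; leaves from a protonated ether (an oxonium ion, R–O(H)R'⁺).
(In practice CH₃(CH₂)₅–O(H)C₂H₅⁺ is made from CH₃(CH₂)₅–OC₂H₅ by protonation with concentrated HBr, allowing neutral ethanol, rather than ethoxide, to depart.)

CH₃(CH₂)₅–O(H)C₂H₅⁺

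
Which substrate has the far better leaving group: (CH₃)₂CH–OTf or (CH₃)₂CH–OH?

(CH₃)₂CH–OTf

From (CH₃)₂CH–OH the departing group would be OH⁻ (pKₐ(H₂O) ≈ 15.7). Strong base; essentially never leaves without prior activation.
From (CH₃)₂CH–OTf the leaving group is OTf⁻ (pKₐ(CF₃SO₃H (triflic acid)) ≈ -14). Charge spread over three oxygens and a CF₃ group; the premier leaving group in synthesis.
(In practice (CH₃)₂CH–OTf is made from (CH₃)₂CH–OH by treatment with Tf₂O / 2,6-lutidine, converting the hydroxyl into a triflate.)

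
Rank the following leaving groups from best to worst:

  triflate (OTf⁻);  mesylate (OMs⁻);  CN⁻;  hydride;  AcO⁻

triflate (OTf⁻) > mesylate (OMs⁻) > AcO⁻ > CN⁻ > hydride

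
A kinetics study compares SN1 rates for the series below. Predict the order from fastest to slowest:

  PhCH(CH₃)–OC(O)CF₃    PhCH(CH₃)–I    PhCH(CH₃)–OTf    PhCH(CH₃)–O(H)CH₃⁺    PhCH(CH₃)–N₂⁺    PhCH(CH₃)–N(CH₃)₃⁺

PhCH(CH₃)–N₂⁺ > PhCH(CH₃)–OTf > PhCH(CH₃)–I > PhCH(CH₃)–O(H)CH₃⁺ > PhCH(CH₃)–OC(O)CF₃ > PhCH(CH₃)–N(CH₃)₃⁺

Same R in every case — rank the leaving groups.
Rank by basicity of the departing species: weakest base leaves most easily.
PhCH(CH₃)–N₂⁺ loses N₂: no meaningful conjugate acid; N₂ departs as an exceptionally stable neutral molecule
PhCH(CH₃)–OTf loses OTf⁻: pKₐ(CF₃SO₃H (triflic acid)) ≈ -14
PhCH(CH₃)–I loses I⁻: pKₐ(HI) ≈ -10
PhCH(CH₃)–O(H)CH₃⁺ loses R'OH: pKₐ(R'OH₂⁺) ≈ -2.4
PhCH(CH₃)–OC(O)CF₃ loses CF₃COO⁻: pKₐ(CF₃COOH) ≈ 0.2
PhCH(CH₃)–N(CH₃)₃⁺ loses NR'₃: pKₐ(R'₃NH⁺) ≈ 10.7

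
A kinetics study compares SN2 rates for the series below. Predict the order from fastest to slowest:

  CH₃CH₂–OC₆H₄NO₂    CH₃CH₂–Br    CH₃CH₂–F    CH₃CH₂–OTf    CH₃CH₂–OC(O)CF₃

CH₃CH₂–OTf > CH₃CH₂–Br > CH₃CH₂–OC(O)CF₃ > CH₃CH₂–F > CH₃CH₂–OC₆H₄NO₂

Identical carbon frameworks mean the comparison reduces to leaving-group quality.
The more stable X⁻ (or X) is on its own — i.e. the weaker a base it is — the better a leaving group it makes.
CH₃CH₂–OTf loses OTf⁻: pKₐ(CF₃SO₃H (triflic acid)) ≈ -14
CH₃CH₂–Br loses Br⁻: pKₐ(HBr) ≈ -9
CH₃CH₂–OC(O)CF₃ loses CF₃COO⁻: pKₐ(CF₃COOH) ≈ 0.2
CH₃CH₂–F loses F⁻: pKₐ(HF) ≈ 3.2
CH₃CH₂–OC₆H₄NO₂ loses p-O₂N–C₆H₄–O⁻: pKₐ(p-nitrophenol) ≈ 7.2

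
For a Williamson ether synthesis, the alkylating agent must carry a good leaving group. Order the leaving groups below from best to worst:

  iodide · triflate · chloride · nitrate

Rank by basicity of the departing species: weakest base leaves most easily.
triflate: pKₐ(CF₃SO₃H (triflic acid)) ≈ -14 — charge spread over three oxygens and a CF₃ group; the premier leaving group in synthesis
iodide: pKₐ(HI) ≈ -10
chloride: pKₐ(HCl) ≈ -7
nitrate: pKₐ(HNO₃) ≈ -1.3 — resonance-delocalised over three oxygens

triflate > iodide > chloride > nitrate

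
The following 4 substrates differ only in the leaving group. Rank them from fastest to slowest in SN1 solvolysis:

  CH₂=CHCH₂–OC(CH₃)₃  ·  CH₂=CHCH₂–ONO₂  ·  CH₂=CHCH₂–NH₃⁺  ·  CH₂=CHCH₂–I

With the same alkyl group throughout, only the leaving group differentiates the rates.
The more stable X⁻ (or X) is on its own — i.e. the weaker a base it is — the better a leaving group it makes.
CH₂=CHCH₂–I loses I⁻: pKₐ(HI) ≈ -10
CH₂=CHCH₂–ONO₂ loses NO₃⁻: pKₐ(HNO₃) ≈ -1.3
CH₂=CHCH₂–NH₃⁺ loses NH₃: pKₐ(NH₄⁺) ≈ 9.2
CH₂=CHCH₂–OC(CH₃)₃ loses (CH₃)₃CO⁻: pKₐ(t-BuOH) ≈ 18

CH₂=CHCH₂–I > CH₂=CHCH₂–ONO₂ > CH₂=CHCH₂–NH₃⁺ > CH₂=CHCH₂–OC(CH₃)₃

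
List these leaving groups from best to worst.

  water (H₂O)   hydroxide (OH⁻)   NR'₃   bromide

A good leaving group is a weak base: the lower the pKₐ of its conjugate acid, the more readily it departs.
bromide: pKₐ(HBr) ≈ -9 — weak base; good leaving group
water (H₂O): pKₐ(H₃O⁺) ≈ -1.7
NR'₃: pKₐ(R'₃NH⁺) ≈ 10.7 — neutral but still a fairly strong base; Hofmann-elimination LG
hydroxide (OH⁻): pKₐ(H₂O) ≈ 15.7

bromide > water (H₂O) > NR'₃ > hydroxide (OH⁻)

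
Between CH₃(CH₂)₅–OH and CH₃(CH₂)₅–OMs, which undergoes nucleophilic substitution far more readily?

From CH₃(CH₂)₅–OH the departing group would be OH⁻ (pKₐ(H₂O) ≈ 15.7). Strong base; essentially never leaves without prior activation.
From CH₃(CH₂)₅–OMs the leaving group is OMs⁻ (pKₐ(CH₃SO₃H (MsOH)) ≈ -1.9). Resonance-delocalised alkanesulfonate.
(In practice CH₃(CH₂)₅–OMs is made from CH₃(CH₂)₅–OH by treatment with MsCl / Et₃N, converting the hydroxyl into a mesylate.)

CH₃(CH₂)₅–OMs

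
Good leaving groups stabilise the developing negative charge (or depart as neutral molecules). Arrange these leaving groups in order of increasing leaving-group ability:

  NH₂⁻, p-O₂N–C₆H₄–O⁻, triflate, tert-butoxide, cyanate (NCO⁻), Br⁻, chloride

triflate: pKₐ(CF₃SO₃H (triflic acid)) ≈ -14
Br⁻: pKₐ(HBr) ≈ -9 — weak base; good leaving group
chloride: pKₐ(HCl) ≈ -7
cyanate (NCO⁻): pKₐ(HOCN) ≈ 3.5 — resonance between N and O
p-O₂N–C₆H₄–O⁻: pKₐ(p-nitrophenol) ≈ 7.2
tert-butoxide: pKₐ(t-BuOH) ≈ 18 — bulky, strongly basic alkoxide
NH₂⁻: pKₐ(NH₃) ≈ 38 — extremely strong base; never a leaving group
Listed from poorest to best leaving group as asked.

NH₂⁻ < tert-butoxide < p-O₂N–C₆H₄–O⁻ < cyanate (NCO⁻) < chloride < Br⁻ < triflate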